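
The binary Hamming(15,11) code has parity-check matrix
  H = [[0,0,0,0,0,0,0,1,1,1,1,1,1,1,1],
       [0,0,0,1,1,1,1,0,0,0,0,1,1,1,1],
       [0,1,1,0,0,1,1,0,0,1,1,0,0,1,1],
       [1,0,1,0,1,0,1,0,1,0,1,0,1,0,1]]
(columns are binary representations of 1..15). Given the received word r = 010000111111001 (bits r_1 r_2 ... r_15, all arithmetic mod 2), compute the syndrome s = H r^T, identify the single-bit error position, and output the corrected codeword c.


s = (0, 1, 1, 0)^T, error position = 6, corrected codeword c = 010001111111001

Compute s = H r^T mod 2 one row at a time:
  s_1 = 1 + 1 + 1 + 1 + 1 + 0 + 0 + 1 = 6 ≡ 0 (mod 2).
  s_2 = 0 + 0 + 0 + 1 + 1 + 0 + 0 + 1 = 3 ≡ 1 (mod 2).
  s_3 = 1 + 0 + 0 + 1 + 1 + 1 + 0 + 1 = 5 ≡ 1 (mod 2).
  s_4 = 0 + 0 + 0 + 1 + 1 + 1 + 0 + 1 = 4 ≡ 0 (mod 2).
s = (0, 1, 1, 0)^T — this equals column 6 of H (binary 0110), so error is at position 6.
Correct: flip bit 6 of r = 010000111111001 to get c = 010001111111001.


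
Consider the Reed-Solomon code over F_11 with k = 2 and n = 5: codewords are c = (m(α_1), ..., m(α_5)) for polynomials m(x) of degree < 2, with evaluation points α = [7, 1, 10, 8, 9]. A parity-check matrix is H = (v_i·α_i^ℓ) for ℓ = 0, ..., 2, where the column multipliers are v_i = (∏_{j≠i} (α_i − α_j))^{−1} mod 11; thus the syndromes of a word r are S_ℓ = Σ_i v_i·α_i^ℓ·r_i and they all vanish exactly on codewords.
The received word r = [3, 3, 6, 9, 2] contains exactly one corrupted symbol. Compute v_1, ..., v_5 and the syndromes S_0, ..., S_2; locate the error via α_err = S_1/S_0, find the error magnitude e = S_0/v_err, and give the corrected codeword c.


S = (8, 1, 7), error at position 1, error magnitude e = 9, c = [5, 3, 6, 9, 2].

Step 1: column multipliers v_i = (∏_{j≠i}(α_i − α_j))^{−1} mod 11.
  i = 1 (α = 7): (7−1)(7−10)(7−8)(7−9) = 6·(−3)·(−1)·(−2) = −36 ≡ 8, so v_1 = 8^{−1} = 7 (mod 11).
  i = 2 (α = 1): (1−7)(1−10)(1−8)(1−9) = (−6)·(−9)·(−7)·(−8) = 3024 ≡ 10, so v_2 = 10^{−1} = 10 (mod 11).
  i = 3 (α = 10): (10−7)(10−1)(10−8)(10−9) = 3·9·2·1 = 54 ≡ 10, so v_3 = 10^{−1} = 10 (mod 11).
  i = 4 (α = 8): (8−7)(8−1)(8−10)(8−9) = 1·7·(−2)·(−1) = 14 ≡ 3, so v_4 = 3^{−1} = 4 (mod 11).
  i = 5 (α = 9): (9−7)(9−1)(9−10)(9−8) = 2·8·(−1)·1 = −16 ≡ 6, so v_5 = 6^{−1} = 2 (mod 11).
  v = [7, 10, 10, 4, 2].
Step 2: syndromes of r = [3, 3, 6, 9, 2] (all sums mod 11).
  S_0 = Σ v_i r_i = 7·3 + 10·3 + 10·6 + 4·9 + 2·2 = 151 ≡ 8.
  S_1 = Σ v_i α_i r_i = 7·7·3 + 10·1·3 + 10·10·6 + 4·8·9 + 2·9·2 = 1101 ≡ 1.
  α_i^2 mod 11 = [5, 1, 1, 9, 4].
  S_2 = Σ v_i α_i^2 r_i = 7·5·3 + 10·1·3 + 10·1·6 + 4·9·9 + 2·4·2 = 535 ≡ 7.
  S = (8, 1, 7) ≠ 0, so r is not a codeword (an error is present).
Step 3: locate the error. For a single error e at position i, S_ℓ = v_i·e·α_i^ℓ, so α_err = S_1/S_0.
  S_0^{−1} = 8^{−1} = 7 (mod 11), so α_err = 1·7 = 7 ≡ 7 = α_1. Error position i = 1.
  Consistency check: S_2/S_1 = 7·1 = 7 ≡ 7 = α_err ✓ (single-error assumption holds).
Step 4: error magnitude e = S_0/v_1 = S_0·∏_{j≠1}(α_1 − α_j) = 8·8 = 64 ≡ 9 (mod 11).
Step 5: correct position 1: c_1 = r_1 − e = 3 − 9 ≡ 5 (mod 11). Hence c = [5, 3, 6, 9, 2].
  Check: interpolating c through the α_i gives m(x) = 10 + 4·x (degree < 2) with m(α_i) = c_i for every i, so c is indeed a codeword.


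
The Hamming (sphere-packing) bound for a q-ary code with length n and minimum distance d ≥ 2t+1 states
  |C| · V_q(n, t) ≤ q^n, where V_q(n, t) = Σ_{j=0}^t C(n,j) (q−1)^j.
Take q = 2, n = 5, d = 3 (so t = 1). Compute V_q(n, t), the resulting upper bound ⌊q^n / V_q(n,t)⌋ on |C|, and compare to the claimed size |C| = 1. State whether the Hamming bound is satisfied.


V_q(n, t) = 6, q^n = 32, Hamming bound = 5, |C| = 1 ≤ bound (satisfied).

Step 1: Compute V_q(n, t) = Σ_{j=0}^1 C(n, j) (q−1)^j.
  j = 0: C(5,0)·(1)^0 = 1·1 = 1.
  j = 1: C(5,1)·(1)^1 = 5·1 = 5.
  V_q(n, t) = 1 + 5 = 6.
Step 2: q^n = 2^5 = 32.
Step 3: Hamming bound ⌊q^n / V_q(n,t)⌋ = ⌊32/6⌋ = 5.
Step 4: Compare |C| = 1 to 5: satisfied.
The claimed |C| lies below the Hamming bound.


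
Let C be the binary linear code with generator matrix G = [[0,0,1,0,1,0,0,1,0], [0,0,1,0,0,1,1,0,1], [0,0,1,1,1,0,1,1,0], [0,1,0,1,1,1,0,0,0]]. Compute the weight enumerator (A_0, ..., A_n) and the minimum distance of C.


Weight distribution: A_0 = 1, A_2 = 1, A_3 = 2, A_4 = 5, A_5 = 6, A_6 = 1. Minimum distance d = 2.

Enumerate all 2^4 = 16 messages m ∈ F_2^4.
For each, compute codeword c = mG in F_2^9, then tally its weight.
  m = 0000 → c = 000000000, weight = 0.
  m = 1000 → c = 001010010, weight = 3.
  m = 0100 → c = 001001101, weight = 4.
  m = 1100 → c = 000011111, weight = 5.
  m = 0010 → c = 001110110, weight = 5.
  m = 1010 → c = 000100100, weight = 2.
  m = 0110 → c = 000111011, weight = 5.
  m = 1110 → c = 001101001, weight = 4.
  m = 0001 → c = 010111000, weight = 4.
  m = 1001 → c = 011101010, weight = 5.
  m = 0101 → c = 011110101, weight = 6.
  m = 1101 → c = 010100111, weight = 5.
  m = 0011 → c = 011001110, weight = 5.
  m = 1011 → c = 010011100, weight = 4.
  m = 0111 → c = 010000011, weight = 3.
  m = 1111 → c = 011010001, weight = 4.
Tally weights:
  weight 0: 1 codewords.
  weight 2: 1 codewords.
  weight 3: 2 codewords.
  weight 4: 5 codewords.
  weight 5: 6 codewords.
  weight 6: 1 codewords.
Minimum distance d = smallest w > 0 with A_w > 0 = 2.
Sanity: Σ A_w = 16 = 2^4 = 16 ✓.


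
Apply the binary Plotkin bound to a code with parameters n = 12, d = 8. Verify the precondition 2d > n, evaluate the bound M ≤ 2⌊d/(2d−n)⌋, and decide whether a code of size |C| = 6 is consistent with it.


Plotkin bound M ≤ 4; given |C| = 6 > bound (violated).

Check applicability: 2d = 16, n = 12.
2d − n = 4 > 0, so Plotkin applies.
Compute d/(2d−n) = 8/4 ≈ 2.0000.
⌊d/(2d−n)⌋ = 2.
Plotkin bound: M ≤ 2·2 = 4.
Given |C| = 6, check: VIOLATED.
This |C| is above the Plotkin bound, so no binary code with n = 12, d = 8 and 6 codewords exists.


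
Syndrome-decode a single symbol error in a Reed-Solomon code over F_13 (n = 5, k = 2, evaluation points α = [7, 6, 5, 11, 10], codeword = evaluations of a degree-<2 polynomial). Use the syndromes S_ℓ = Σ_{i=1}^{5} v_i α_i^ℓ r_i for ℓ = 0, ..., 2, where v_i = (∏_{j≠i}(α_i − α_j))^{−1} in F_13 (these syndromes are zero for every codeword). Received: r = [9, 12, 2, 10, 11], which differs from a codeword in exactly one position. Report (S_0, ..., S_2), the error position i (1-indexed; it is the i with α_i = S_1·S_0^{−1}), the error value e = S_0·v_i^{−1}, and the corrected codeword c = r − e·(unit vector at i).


S = (10, 9, 12), error at position 5, error magnitude e = 11, c = [9, 12, 2, 10, 0].

Step 1: column multipliers v_i = (∏_{j≠i}(α_i − α_j))^{−1} mod 13.
  i = 1 (α = 7): (7−6)(7−5)(7−11)(7−10) = 1·2·(−4)·(−3) = 24 ≡ 11, so v_1 = 11^{−1} = 6 (mod 13).
  i = 2 (α = 6): (6−7)(6−5)(6−11)(6−10) = (−1)·1·(−5)·(−4) = −20 ≡ 6, so v_2 = 6^{−1} = 11 (mod 13).
  i = 3 (α = 5): (5−7)(5−6)(5−11)(5−10) = (−2)·(−1)·(−6)·(−5) = 60 ≡ 8, so v_3 = 8^{−1} = 5 (mod 13).
  i = 4 (α = 11): (11−7)(11−6)(11−5)(11−10) = 4·5·6·1 = 120 ≡ 3, so v_4 = 3^{−1} = 9 (mod 13).
  i = 5 (α = 10): (10−7)(10−6)(10−5)(10−11) = 3·4·5·(−1) = −60 ≡ 5, so v_5 = 5^{−1} = 8 (mod 13).
  v = [6, 11, 5, 9, 8].
Step 2: syndromes of r = [9, 12, 2, 10, 11] (all sums mod 13).
  S_0 = Σ v_i r_i = 6·9 + 11·12 + 5·2 + 9·10 + 8·11 = 374 ≡ 10.
  S_1 = Σ v_i α_i r_i = 6·7·9 + 11·6·12 + 5·5·2 + 9·11·10 + 8·10·11 = 3090 ≡ 9.
  α_i^2 mod 13 = [10, 10, 12, 4, 9].
  S_2 = Σ v_i α_i^2 r_i = 6·10·9 + 11·10·12 + 5·12·2 + 9·4·10 + 8·9·11 = 3132 ≡ 12.
  S = (10, 9, 12) ≠ 0, so r is not a codeword (an error is present).
Step 3: locate the error. For a single error e at position i, S_ℓ = v_i·e·α_i^ℓ, so α_err = S_1/S_0.
  S_0^{−1} = 10^{−1} = 4 (mod 13), so α_err = 9·4 = 36 ≡ 10 = α_5. Error position i = 5.
  Consistency check: S_2/S_1 = 12·3 = 36 ≡ 10 = α_err ✓ (single-error assumption holds).
Step 4: error magnitude e = S_0/v_5 = S_0·∏_{j≠5}(α_5 − α_j) = 10·5 = 50 ≡ 11 (mod 13).
Step 5: correct position 5: c_5 = r_5 − e = 11 − 11 ≡ 0 (mod 13). Hence c = [9, 12, 2, 10, 0].
  Check: interpolating c through the α_i gives m(x) = 4 + 10·x (degree < 2) with m(α_i) = c_i for every i, so c is indeed a codeword.


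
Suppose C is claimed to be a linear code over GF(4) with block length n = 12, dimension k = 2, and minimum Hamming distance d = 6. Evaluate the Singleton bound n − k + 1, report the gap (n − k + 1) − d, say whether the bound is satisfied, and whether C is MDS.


Singleton RHS = n − k + 1 = 11, slack = 5, bound satisfied, not MDS.

Singleton bound: d ≤ n − k + 1.
Here n = 12, k = 2, so n − k + 1 = 11.
Given d = 6, check d ≤ 11: YES.
Slack = (n − k + 1) − d = 5.
The code is NOT MDS (slack = 5 > 0).
Description: the claimed parameters are [12, 2, 6]_4; such a code would be non-MDS.


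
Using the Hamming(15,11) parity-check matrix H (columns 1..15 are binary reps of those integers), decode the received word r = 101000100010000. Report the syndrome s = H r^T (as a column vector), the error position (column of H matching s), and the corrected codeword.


s = (1, 1, 1, 0)^T, error position = 14, corrected codeword c = 101000100010010

Compute s = H r^T mod 2 one row at a time:
  s_1 = 0 + 0 + 0 + 1 + 0 + 0 + 0 + 0 = 1 ≡ 1 (mod 2).
  s_2 = 0 + 0 + 0 + 1 + 0 + 0 + 0 + 0 = 1 ≡ 1 (mod 2).
  s_3 = 0 + 1 + 0 + 1 + 0 + 1 + 0 + 0 = 3 ≡ 1 (mod 2).
  s_4 = 1 + 1 + 0 + 1 + 0 + 1 + 0 + 0 = 4 ≡ 0 (mod 2).
s = (1, 1, 1, 0)^T — this equals column 14 of H (binary 1110), so error is at position 14.
Correct: flip bit 14 of r = 101000100010000 to get c = 101000100010010.


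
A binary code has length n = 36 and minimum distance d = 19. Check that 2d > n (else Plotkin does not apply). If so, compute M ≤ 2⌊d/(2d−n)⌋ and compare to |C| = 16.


Plotkin bound M ≤ 18; given |C| = 16 ≤ bound (satisfied).

Check applicability: 2d = 38, n = 36.
2d − n = 2 > 0, so Plotkin applies.
Compute d/(2d−n) = 19/2 ≈ 9.5000.
⌊d/(2d−n)⌋ = 9.
Plotkin bound: M ≤ 2·9 = 18.
Given |C| = 16, check: satisfied.
This |C| is below the Plotkin bound.


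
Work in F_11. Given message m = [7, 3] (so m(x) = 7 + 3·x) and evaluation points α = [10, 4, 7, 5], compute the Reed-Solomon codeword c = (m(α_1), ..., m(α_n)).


c = [4, 8, 6, 0]

Message polynomial: m(x) = 7 + 3·x (mod 11).
For each evaluation point α_i, compute m(α_i) mod 11:
  α_1 = 10: Horner steps 3 → 4, so m(10) = 4.
  α_2 = 4: Horner steps 3 → 8, so m(4) = 8.
  α_3 = 7: Horner steps 3 → 6, so m(7) = 6.
  α_4 = 5: Horner steps 3 → 0, so m(5) = 0.
Codeword c = [4, 8, 6, 0] ∈ F_11^4.


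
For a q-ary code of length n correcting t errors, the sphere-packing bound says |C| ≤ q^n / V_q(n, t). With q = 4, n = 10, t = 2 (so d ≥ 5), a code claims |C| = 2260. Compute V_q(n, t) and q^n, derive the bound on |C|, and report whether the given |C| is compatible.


V_q(n, t) = 436, q^n = 1048576, Hamming bound = 2404, |C| = 2260 ≤ bound (satisfied).

Step 1: Compute V_q(n, t) = Σ_{j=0}^2 C(n, j) (q−1)^j.
  j = 0: C(10,0)·(3)^0 = 1·1 = 1.
  j = 1: C(10,1)·(3)^1 = 10·3 = 30.
  j = 2: C(10,2)·(3)^2 = 45·9 = 405.
  V_q(n, t) = 1 + 30 + 405 = 436.
Step 2: q^n = 4^10 = 1048576.
Step 3: Hamming bound ⌊q^n / V_q(n,t)⌋ = ⌊1048576/436⌋ = 2404.
Step 4: Compare |C| = 2260 to 2404: satisfied.
The claimed |C| lies below the Hamming bound.


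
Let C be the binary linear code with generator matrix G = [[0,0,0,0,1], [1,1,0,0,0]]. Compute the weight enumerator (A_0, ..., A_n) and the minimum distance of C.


Weight distribution: A_0 = 1, A_1 = 1, A_2 = 1, A_3 = 1. Minimum distance d = 1.

Enumerate all 2^2 = 4 messages m ∈ F_2^2.
For each, compute codeword c = mG in F_2^5, then tally its weight.
  m = 00 → c = 00000, weight = 0.
  m = 10 → c = 00001, weight = 1.
  m = 01 → c = 11000, weight = 2.
  m = 11 → c = 11001, weight = 3.
Tally weights:
  weight 0: 1 codewords.
  weight 1: 1 codewords.
  weight 2: 1 codewords.
  weight 3: 1 codewords.
Minimum distance d = smallest w > 0 with A_w > 0 = 1.
Sanity: Σ A_w = 4 = 2^2 = 4 ✓.


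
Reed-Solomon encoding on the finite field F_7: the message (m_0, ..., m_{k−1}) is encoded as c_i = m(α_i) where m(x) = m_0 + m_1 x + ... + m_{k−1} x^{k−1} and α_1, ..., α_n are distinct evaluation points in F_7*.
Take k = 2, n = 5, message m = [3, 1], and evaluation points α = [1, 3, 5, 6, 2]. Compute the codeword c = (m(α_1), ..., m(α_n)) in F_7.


c = [4, 6, 1, 2, 5]

Message polynomial: m(x) = 3 + 1·x (mod 7).
For each evaluation point α_i, compute m(α_i) mod 7:
  α_1 = 1: Horner steps 1 → 4, so m(1) = 4.
  α_2 = 3: Horner steps 1 → 6, so m(3) = 6.
  α_3 = 5: Horner steps 1 → 1, so m(5) = 1.
  α_4 = 6: Horner steps 1 → 2, so m(6) = 2.
  α_5 = 2: Horner steps 1 → 5, so m(2) = 5.
Codeword c = [4, 6, 1, 2, 5] ∈ F_7^5.


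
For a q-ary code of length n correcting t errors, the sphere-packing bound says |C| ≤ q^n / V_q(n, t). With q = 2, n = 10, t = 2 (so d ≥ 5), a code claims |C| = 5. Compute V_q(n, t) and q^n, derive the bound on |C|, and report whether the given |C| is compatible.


V_q(n, t) = 56, q^n = 1024, Hamming bound = 18, |C| = 5 ≤ bound (satisfied).

Step 1: Compute V_q(n, t) = Σ_{j=0}^2 C(n, j) (q−1)^j.
  j = 0: C(10,0)·(1)^0 = 1·1 = 1.
  j = 1: C(10,1)·(1)^1 = 10·1 = 10.
  j = 2: C(10,2)·(1)^2 = 45·1 = 45.
  V_q(n, t) = 1 + 10 + 45 = 56.
Step 2: q^n = 2^10 = 1024.
Step 3: Hamming bound ⌊q^n / V_q(n,t)⌋ = ⌊1024/56⌋ = 18.
Step 4: Compare |C| = 5 to 18: satisfied.
The claimed |C| lies below the Hamming bound.


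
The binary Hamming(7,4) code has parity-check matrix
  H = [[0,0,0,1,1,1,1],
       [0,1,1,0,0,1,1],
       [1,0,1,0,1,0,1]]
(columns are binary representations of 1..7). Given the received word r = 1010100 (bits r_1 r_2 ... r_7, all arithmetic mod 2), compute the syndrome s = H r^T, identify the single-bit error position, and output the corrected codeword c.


s = (1, 1, 1)^T, error position = 7, corrected codeword c = 1010101

Compute s = H r^T mod 2 one row at a time:
  s_1 = 0 + 1 + 0 + 0 = 1 ≡ 1 (mod 2).
  s_2 = 0 + 1 + 0 + 0 = 1 ≡ 1 (mod 2).
  s_3 = 1 + 1 + 1 + 0 = 3 ≡ 1 (mod 2).
s = (1, 1, 1)^T — this equals column 7 of H (binary 111), so error is at position 7.
Correct: flip bit 7 of r = 1010100 to get c = 1010101.


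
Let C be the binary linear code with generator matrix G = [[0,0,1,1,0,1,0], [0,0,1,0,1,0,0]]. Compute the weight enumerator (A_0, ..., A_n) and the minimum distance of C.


Weight distribution: A_0 = 1, A_2 = 1, A_3 = 2. Minimum distance d = 2.

Enumerate all 2^2 = 4 messages m ∈ F_2^2.
For each, compute codeword c = mG in F_2^7, then tally its weight.
  m = 00 → c = 0000000, weight = 0.
  m = 10 → c = 0011010, weight = 3.
  m = 01 → c = 0010100, weight = 2.
  m = 11 → c = 0001110, weight = 3.
Tally weights:
  weight 0: 1 codewords.
  weight 2: 1 codewords.
  weight 3: 2 codewords.
Minimum distance d = smallest w > 0 with A_w > 0 = 2.
Sanity: Σ A_w = 4 = 2^2 = 4 ✓.


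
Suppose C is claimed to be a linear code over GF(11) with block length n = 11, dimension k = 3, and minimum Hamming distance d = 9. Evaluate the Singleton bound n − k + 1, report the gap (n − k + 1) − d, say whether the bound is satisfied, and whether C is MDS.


Singleton RHS = n − k + 1 = 9, slack = 0, bound satisfied, MDS.

Singleton bound: d ≤ n − k + 1.
Here n = 11, k = 3, so n − k + 1 = 9.
Given d = 9, check d ≤ 9: YES.
Slack = (n − k + 1) − d = 0.
The code is MDS (slack = 0).
Description: the claimed parameters are [11, 3, 9]_11; such a code would be MDS (meets Singleton bound).


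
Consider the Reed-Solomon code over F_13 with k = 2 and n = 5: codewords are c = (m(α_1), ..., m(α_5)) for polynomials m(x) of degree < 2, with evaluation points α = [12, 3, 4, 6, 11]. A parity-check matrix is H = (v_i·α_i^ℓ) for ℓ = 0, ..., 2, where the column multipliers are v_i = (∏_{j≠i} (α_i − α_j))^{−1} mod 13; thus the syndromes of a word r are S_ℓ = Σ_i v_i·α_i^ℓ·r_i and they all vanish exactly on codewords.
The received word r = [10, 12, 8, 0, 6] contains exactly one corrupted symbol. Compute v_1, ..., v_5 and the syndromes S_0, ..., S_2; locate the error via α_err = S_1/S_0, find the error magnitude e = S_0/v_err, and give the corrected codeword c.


S = (7, 6, 7), error at position 1, error magnitude e = 8, c = [2, 12, 8, 0, 6].

Step 1: column multipliers v_i = (∏_{j≠i}(α_i − α_j))^{−1} mod 13.
  i = 1 (α = 12): (12−3)(12−4)(12−6)(12−11) = 9·8·6·1 = 432 ≡ 3, so v_1 = 3^{−1} = 9 (mod 13).
  i = 2 (α = 3): (3−12)(3−4)(3−6)(3−11) = (−9)·(−1)·(−3)·(−8) = 216 ≡ 8, so v_2 = 8^{−1} = 5 (mod 13).
  i = 3 (α = 4): (4−12)(4−3)(4−6)(4−11) = (−8)·1·(−2)·(−7) = −112 ≡ 5, so v_3 = 5^{−1} = 8 (mod 13).
  i = 4 (α = 6): (6−12)(6−3)(6−4)(6−11) = (−6)·3·2·(−5) = 180 ≡ 11, so v_4 = 11^{−1} = 6 (mod 13).
  i = 5 (α = 11): (11−12)(11−3)(11−4)(11−6) = (−1)·8·7·5 = −280 ≡ 6, so v_5 = 6^{−1} = 11 (mod 13).
  v = [9, 5, 8, 6, 11].
Step 2: syndromes of r = [10, 12, 8, 0, 6] (all sums mod 13).
  S_0 = Σ v_i r_i = 9·10 + 5·12 + 8·8 + 6·0 + 11·6 = 280 ≡ 7.
  S_1 = Σ v_i α_i r_i = 9·12·10 + 5·3·12 + 8·4·8 + 6·6·0 + 11·11·6 = 2242 ≡ 6.
  α_i^2 mod 13 = [1, 9, 3, 10, 4].
  S_2 = Σ v_i α_i^2 r_i = 9·1·10 + 5·9·12 + 8·3·8 + 6·10·0 + 11·4·6 = 1086 ≡ 7.
  S = (7, 6, 7) ≠ 0, so r is not a codeword (an error is present).
Step 3: locate the error. For a single error e at position i, S_ℓ = v_i·e·α_i^ℓ, so α_err = S_1/S_0.
  S_0^{−1} = 7^{−1} = 2 (mod 13), so α_err = 6·2 = 12 ≡ 12 = α_1. Error position i = 1.
  Consistency check: S_2/S_1 = 7·11 = 77 ≡ 12 = α_err ✓ (single-error assumption holds).
Step 4: error magnitude e = S_0/v_1 = S_0·∏_{j≠1}(α_1 − α_j) = 7·3 = 21 ≡ 8 (mod 13).
Step 5: correct position 1: c_1 = r_1 − e = 10 − 8 ≡ 2 (mod 13). Hence c = [2, 12, 8, 0, 6].
  Check: interpolating c through the α_i gives m(x) = 11 + 9·x (degree < 2) with m(α_i) = c_i for every i, so c is indeed a codeword.


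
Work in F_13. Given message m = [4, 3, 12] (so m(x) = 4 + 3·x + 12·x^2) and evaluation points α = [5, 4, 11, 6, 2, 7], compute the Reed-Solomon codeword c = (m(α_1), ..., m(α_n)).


c = [7, 0, 7, 12, 6, 2]

Message polynomial: m(x) = 4 + 3·x + 12·x^2 (mod 13).
For each evaluation point α_i, compute m(α_i) mod 13:
  α_1 = 5: Horner steps 12 → 11 → 7, so m(5) = 7.
  α_2 = 4: Horner steps 12 → 12 → 0, so m(4) = 0.
  α_3 = 11: Horner steps 12 → 5 → 7, so m(11) = 7.
  α_4 = 6: Horner steps 12 → 10 → 12, so m(6) = 12.
  α_5 = 2: Horner steps 12 → 1 → 6, so m(2) = 6.
  α_6 = 7: Horner steps 12 → 9 → 2, so m(7) = 2.
Codeword c = [7, 0, 7, 12, 6, 2] ∈ F_13^6.


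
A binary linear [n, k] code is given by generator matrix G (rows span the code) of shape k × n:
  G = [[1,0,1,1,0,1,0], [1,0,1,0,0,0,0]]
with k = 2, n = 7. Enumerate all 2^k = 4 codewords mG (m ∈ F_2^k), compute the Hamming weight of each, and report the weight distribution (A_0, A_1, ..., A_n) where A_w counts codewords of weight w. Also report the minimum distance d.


Weight distribution: A_0 = 1, A_2 = 2, A_4 = 1. Minimum distance d = 2.

Enumerate all 2^2 = 4 messages m ∈ F_2^2.
For each, compute codeword c = mG in F_2^7, then tally its weight.
  m = 00 → c = 0000000, weight = 0.
  m = 10 → c = 1011010, weight = 4.
  m = 01 → c = 1010000, weight = 2.
  m = 11 → c = 0001010, weight = 2.
Tally weights:
  weight 0: 1 codewords.
  weight 2: 2 codewords.
  weight 4: 1 codewords.
Minimum distance d = smallest w > 0 with A_w > 0 = 2.
Sanity: Σ A_w = 4 = 2^2 = 4 ✓.


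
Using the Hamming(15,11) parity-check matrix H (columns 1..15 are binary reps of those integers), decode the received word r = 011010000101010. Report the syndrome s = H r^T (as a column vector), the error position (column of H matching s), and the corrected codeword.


s = (1, 1, 0, 0)^T, error position = 12, corrected codeword c = 011010000100010

Compute s = H r^T mod 2 one row at a time:
  s_1 = 0 + 0 + 1 + 0 + 1 + 0 + 1 + 0 = 3 ≡ 1 (mod 2).
  s_2 = 0 + 1 + 0 + 0 + 1 + 0 + 1 + 0 = 3 ≡ 1 (mod 2).
  s_3 = 1 + 1 + 0 + 0 + 1 + 0 + 1 + 0 = 4 ≡ 0 (mod 2).
  s_4 = 0 + 1 + 1 + 0 + 0 + 0 + 0 + 0 = 2 ≡ 0 (mod 2).
s = (1, 1, 0, 0)^T — this equals column 12 of H (binary 1100), so error is at position 12.
Correct: flip bit 12 of r = 011010000101010 to get c = 011010000100010.


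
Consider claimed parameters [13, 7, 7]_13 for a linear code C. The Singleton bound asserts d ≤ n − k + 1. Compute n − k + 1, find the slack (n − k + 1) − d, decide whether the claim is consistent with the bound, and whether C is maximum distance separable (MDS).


Singleton RHS = n − k + 1 = 7, slack = 0, bound satisfied, MDS.

Singleton bound: d ≤ n − k + 1.
Here n = 13, k = 7, so n − k + 1 = 7.
Given d = 7, check d ≤ 7: YES.
Slack = (n − k + 1) − d = 0.
The code is MDS (slack = 0).
Description: the claimed parameters are [13, 7, 7]_13; such a code would be MDS (meets Singleton bound).


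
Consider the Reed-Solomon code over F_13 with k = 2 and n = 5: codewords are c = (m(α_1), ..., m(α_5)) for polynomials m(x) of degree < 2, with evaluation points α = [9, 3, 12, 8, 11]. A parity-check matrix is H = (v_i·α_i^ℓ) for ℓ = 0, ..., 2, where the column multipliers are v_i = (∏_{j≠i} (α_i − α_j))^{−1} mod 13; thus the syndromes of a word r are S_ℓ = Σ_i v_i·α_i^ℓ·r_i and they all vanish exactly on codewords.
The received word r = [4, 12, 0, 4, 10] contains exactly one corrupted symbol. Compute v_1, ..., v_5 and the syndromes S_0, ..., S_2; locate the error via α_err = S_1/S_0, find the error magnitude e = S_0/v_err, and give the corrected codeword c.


S = (11, 10, 2), error at position 4, error magnitude e = 3, c = [4, 12, 0, 1, 10].

Step 1: column multipliers v_i = (∏_{j≠i}(α_i − α_j))^{−1} mod 13.
  i = 1 (α = 9): (9−3)(9−12)(9−8)(9−11) = 6·(−3)·1·(−2) = 36 ≡ 10, so v_1 = 10^{−1} = 4 (mod 13).
  i = 2 (α = 3): (3−9)(3−12)(3−8)(3−11) = (−6)·(−9)·(−5)·(−8) = 2160 ≡ 2, so v_2 = 2^{−1} = 7 (mod 13).
  i = 3 (α = 12): (12−9)(12−3)(12−8)(12−11) = 3·9·4·1 = 108 ≡ 4, so v_3 = 4^{−1} = 10 (mod 13).
  i = 4 (α = 8): (8−9)(8−3)(8−12)(8−11) = (−1)·5·(−4)·(−3) = −60 ≡ 5, so v_4 = 5^{−1} = 8 (mod 13).
  i = 5 (α = 11): (11−9)(11−3)(11−12)(11−8) = 2·8·(−1)·3 = −48 ≡ 4, so v_5 = 4^{−1} = 10 (mod 13).
  v = [4, 7, 10, 8, 10].
Step 2: syndromes of r = [4, 12, 0, 4, 10] (all sums mod 13).
  S_0 = Σ v_i r_i = 4·4 + 7·12 + 10·0 + 8·4 + 10·10 = 232 ≡ 11.
  S_1 = Σ v_i α_i r_i = 4·9·4 + 7·3·12 + 10·12·0 + 8·8·4 + 10·11·10 = 1752 ≡ 10.
  α_i^2 mod 13 = [3, 9, 1, 12, 4].
  S_2 = Σ v_i α_i^2 r_i = 4·3·4 + 7·9·12 + 10·1·0 + 8·12·4 + 10·4·10 = 1588 ≡ 2.
  S = (11, 10, 2) ≠ 0, so r is not a codeword (an error is present).
Step 3: locate the error. For a single error e at position i, S_ℓ = v_i·e·α_i^ℓ, so α_err = S_1/S_0.
  S_0^{−1} = 11^{−1} = 6 (mod 13), so α_err = 10·6 = 60 ≡ 8 = α_4. Error position i = 4.
  Consistency check: S_2/S_1 = 2·4 = 8 ≡ 8 = α_err ✓ (single-error assumption holds).
Step 4: error magnitude e = S_0/v_4 = S_0·∏_{j≠4}(α_4 − α_j) = 11·5 = 55 ≡ 3 (mod 13).
Step 5: correct position 4: c_4 = r_4 − e = 4 − 3 ≡ 1 (mod 13). Hence c = [4, 12, 0, 1, 10].
  Check: interpolating c through the α_i gives m(x) = 3 + 3·x (degree < 2) with m(α_i) = c_i for every i, so c is indeed a codeword.


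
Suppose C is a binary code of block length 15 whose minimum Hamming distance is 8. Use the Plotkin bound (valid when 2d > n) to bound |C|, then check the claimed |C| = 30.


Plotkin bound M ≤ 16; given |C| = 30 > bound (violated).

Check applicability: 2d = 16, n = 15.
2d − n = 1 > 0, so Plotkin applies.
Compute d/(2d−n) = 8/1 ≈ 8.0000.
⌊d/(2d−n)⌋ = 8.
Plotkin bound: M ≤ 2·8 = 16.
Given |C| = 30, check: VIOLATED.
This |C| is above the Plotkin bound, so no binary code with n = 15, d = 8 and 30 codewords exists.


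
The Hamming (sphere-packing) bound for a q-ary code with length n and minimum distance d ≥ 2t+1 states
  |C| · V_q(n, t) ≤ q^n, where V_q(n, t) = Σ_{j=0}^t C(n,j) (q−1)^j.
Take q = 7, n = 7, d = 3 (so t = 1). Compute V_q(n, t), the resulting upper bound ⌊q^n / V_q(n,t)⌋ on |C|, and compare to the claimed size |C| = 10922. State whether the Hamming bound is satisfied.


V_q(n, t) = 43, q^n = 823543, Hamming bound = 19152, |C| = 10922 ≤ bound (satisfied).

Step 1: Compute V_q(n, t) = Σ_{j=0}^1 C(n, j) (q−1)^j.
  j = 0: C(7,0)·(6)^0 = 1·1 = 1.
  j = 1: C(7,1)·(6)^1 = 7·6 = 42.
  V_q(n, t) = 1 + 42 = 43.
Step 2: q^n = 7^7 = 823543.
Step 3: Hamming bound ⌊q^n / V_q(n,t)⌋ = ⌊823543/43⌋ = 19152.
Step 4: Compare |C| = 10922 to 19152: satisfied.
The claimed |C| lies below the Hamming bound.


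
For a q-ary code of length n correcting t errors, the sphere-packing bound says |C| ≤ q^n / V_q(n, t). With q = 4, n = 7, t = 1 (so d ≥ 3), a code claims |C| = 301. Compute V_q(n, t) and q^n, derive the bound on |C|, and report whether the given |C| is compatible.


V_q(n, t) = 22, q^n = 16384, Hamming bound = 744, |C| = 301 ≤ bound (satisfied).

Step 1: Compute V_q(n, t) = Σ_{j=0}^1 C(n, j) (q−1)^j.
  j = 0: C(7,0)·(3)^0 = 1·1 = 1.
  j = 1: C(7,1)·(3)^1 = 7·3 = 21.
  V_q(n, t) = 1 + 21 = 22.
Step 2: q^n = 4^7 = 16384.
Step 3: Hamming bound ⌊q^n / V_q(n,t)⌋ = ⌊16384/22⌋ = 744.
Step 4: Compare |C| = 301 to 744: satisfied.
The claimed |C| lies below the Hamming bound.


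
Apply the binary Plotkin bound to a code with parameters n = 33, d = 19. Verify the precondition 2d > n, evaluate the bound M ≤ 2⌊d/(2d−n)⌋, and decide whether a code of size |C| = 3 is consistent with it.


Plotkin bound M ≤ 6; given |C| = 3 ≤ bound (satisfied).

Check applicability: 2d = 38, n = 33.
2d − n = 5 > 0, so Plotkin applies.
Compute d/(2d−n) = 19/5 ≈ 3.8000.
⌊d/(2d−n)⌋ = 3.
Plotkin bound: M ≤ 2·3 = 6.
Given |C| = 3, check: satisfied.
This |C| is below the Plotkin bound.


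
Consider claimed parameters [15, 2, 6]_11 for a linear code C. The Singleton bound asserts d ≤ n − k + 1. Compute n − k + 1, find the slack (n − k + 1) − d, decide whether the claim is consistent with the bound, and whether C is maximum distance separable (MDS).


Singleton RHS = n − k + 1 = 14, slack = 8, bound satisfied, not MDS.

Singleton bound: d ≤ n − k + 1.
Here n = 15, k = 2, so n − k + 1 = 14.
Given d = 6, check d ≤ 14: YES.
Slack = (n − k + 1) − d = 8.
The code is NOT MDS (slack = 8 > 0).
Description: the claimed parameters are [15, 2, 6]_11; such a code would be non-MDS.


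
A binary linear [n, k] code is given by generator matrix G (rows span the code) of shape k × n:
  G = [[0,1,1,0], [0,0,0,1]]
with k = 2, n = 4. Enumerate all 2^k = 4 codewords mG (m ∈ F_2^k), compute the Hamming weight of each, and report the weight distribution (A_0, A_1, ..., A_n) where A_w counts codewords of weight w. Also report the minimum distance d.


Weight distribution: A_0 = 1, A_1 = 1, A_2 = 1, A_3 = 1. Minimum distance d = 1.

Enumerate all 2^2 = 4 messages m ∈ F_2^2.
For each, compute codeword c = mG in F_2^4, then tally its weight.
  m = 00 → c = 0000, weight = 0.
  m = 10 → c = 0110, weight = 2.
  m = 01 → c = 0001, weight = 1.
  m = 11 → c = 0111, weight = 3.
Tally weights:
  weight 0: 1 codewords.
  weight 1: 1 codewords.
  weight 2: 1 codewords.
  weight 3: 1 codewords.
Minimum distance d = smallest w > 0 with A_w > 0 = 1.
Sanity: Σ A_w = 4 = 2^2 = 4 ✓.


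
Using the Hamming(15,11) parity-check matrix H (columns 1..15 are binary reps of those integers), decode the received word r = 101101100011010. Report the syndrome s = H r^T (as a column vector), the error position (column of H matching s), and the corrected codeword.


s = (1, 1, 1, 0)^T, error position = 14, corrected codeword c = 101101100011000

Compute s = H r^T mod 2 one row at a time:
  s_1 = 0 + 0 + 0 + 1 + 1 + 0 + 1 + 0 = 3 ≡ 1 (mod 2).
  s_2 = 1 + 0 + 1 + 1 + 1 + 0 + 1 + 0 = 5 ≡ 1 (mod 2).
  s_3 = 0 + 1 + 1 + 1 + 0 + 1 + 1 + 0 = 5 ≡ 1 (mod 2).
  s_4 = 1 + 1 + 0 + 1 + 0 + 1 + 0 + 0 = 4 ≡ 0 (mod 2).
s = (1, 1, 1, 0)^T — this equals column 14 of H (binary 1110), so error is at position 14.
Correct: flip bit 14 of r = 101101100011010 to get c = 101101100011000.


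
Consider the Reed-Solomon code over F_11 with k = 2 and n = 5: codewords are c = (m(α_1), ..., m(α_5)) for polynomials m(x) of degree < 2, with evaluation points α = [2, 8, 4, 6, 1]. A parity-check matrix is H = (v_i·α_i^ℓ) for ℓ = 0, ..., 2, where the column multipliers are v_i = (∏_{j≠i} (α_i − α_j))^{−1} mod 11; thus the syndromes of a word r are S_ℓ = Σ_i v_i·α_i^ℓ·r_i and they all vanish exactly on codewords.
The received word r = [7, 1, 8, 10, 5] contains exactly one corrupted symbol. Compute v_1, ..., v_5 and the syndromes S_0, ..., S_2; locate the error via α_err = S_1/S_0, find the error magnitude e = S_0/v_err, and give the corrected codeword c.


S = (8, 5, 10), error at position 1, error magnitude e = 1, c = [6, 1, 8, 10, 5].

Step 1: column multipliers v_i = (∏_{j≠i}(α_i − α_j))^{−1} mod 11.
  i = 1 (α = 2): (2−8)(2−4)(2−6)(2−1) = (−6)·(−2)·(−4)·1 = −48 ≡ 7, so v_1 = 7^{−1} = 8 (mod 11).
  i = 2 (α = 8): (8−2)(8−4)(8−6)(8−1) = 6·4·2·7 = 336 ≡ 6, so v_2 = 6^{−1} = 2 (mod 11).
  i = 3 (α = 4): (4−2)(4−8)(4−6)(4−1) = 2·(−4)·(−2)·3 = 48 ≡ 4, so v_3 = 4^{−1} = 3 (mod 11).
  i = 4 (α = 6): (6−2)(6−8)(6−4)(6−1) = 4·(−2)·2·5 = −80 ≡ 8, so v_4 = 8^{−1} = 7 (mod 11).
  i = 5 (α = 1): (1−2)(1−8)(1−4)(1−6) = (−1)·(−7)·(−3)·(−5) = 105 ≡ 6, so v_5 = 6^{−1} = 2 (mod 11).
  v = [8, 2, 3, 7, 2].
Step 2: syndromes of r = [7, 1, 8, 10, 5] (all sums mod 11).
  S_0 = Σ v_i r_i = 8·7 + 2·1 + 3·8 + 7·10 + 2·5 = 162 ≡ 8.
  S_1 = Σ v_i α_i r_i = 8·2·7 + 2·8·1 + 3·4·8 + 7·6·10 + 2·1·5 = 654 ≡ 5.
  α_i^2 mod 11 = [4, 9, 5, 3, 1].
  S_2 = Σ v_i α_i^2 r_i = 8·4·7 + 2·9·1 + 3·5·8 + 7·3·10 + 2·1·5 = 582 ≡ 10.
  S = (8, 5, 10) ≠ 0, so r is not a codeword (an error is present).
Step 3: locate the error. For a single error e at position i, S_ℓ = v_i·e·α_i^ℓ, so α_err = S_1/S_0.
  S_0^{−1} = 8^{−1} = 7 (mod 11), so α_err = 5·7 = 35 ≡ 2 = α_1. Error position i = 1.
  Consistency check: S_2/S_1 = 10·9 = 90 ≡ 2 = α_err ✓ (single-error assumption holds).
Step 4: error magnitude e = S_0/v_1 = S_0·∏_{j≠1}(α_1 − α_j) = 8·7 = 56 ≡ 1 (mod 11).
Step 5: correct position 1: c_1 = r_1 − e = 7 − 1 ≡ 6 (mod 11). Hence c = [6, 1, 8, 10, 5].
  Check: interpolating c through the α_i gives m(x) = 4 + 1·x (degree < 2) with m(α_i) = c_i for every i, so c is indeed a codeword.


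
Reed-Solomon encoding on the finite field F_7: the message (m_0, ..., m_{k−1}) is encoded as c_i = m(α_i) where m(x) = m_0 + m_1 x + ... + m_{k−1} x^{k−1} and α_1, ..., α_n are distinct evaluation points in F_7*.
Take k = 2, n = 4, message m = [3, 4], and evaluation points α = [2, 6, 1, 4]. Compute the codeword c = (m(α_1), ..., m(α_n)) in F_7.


c = [4, 6, 0, 5]

Message polynomial: m(x) = 3 + 4·x (mod 7).
For each evaluation point α_i, compute m(α_i) mod 7:
  α_1 = 2: Horner steps 4 → 4, so m(2) = 4.
  α_2 = 6: Horner steps 4 → 6, so m(6) = 6.
  α_3 = 1: Horner steps 4 → 0, so m(1) = 0.
  α_4 = 4: Horner steps 4 → 5, so m(4) = 5.
Codeword c = [4, 6, 0, 5] ∈ F_7^4.


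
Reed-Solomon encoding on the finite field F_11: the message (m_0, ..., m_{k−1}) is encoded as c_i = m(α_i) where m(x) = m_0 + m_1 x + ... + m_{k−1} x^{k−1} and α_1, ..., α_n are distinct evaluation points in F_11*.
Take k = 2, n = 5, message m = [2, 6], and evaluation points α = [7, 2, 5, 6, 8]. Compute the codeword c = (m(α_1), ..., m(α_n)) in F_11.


c = [0, 3, 10, 5, 6]

Message polynomial: m(x) = 2 + 6·x (mod 11).
For each evaluation point α_i, compute m(α_i) mod 11:
  α_1 = 7: Horner steps 6 → 0, so m(7) = 0.
  α_2 = 2: Horner steps 6 → 3, so m(2) = 3.
  α_3 = 5: Horner steps 6 → 10, so m(5) = 10.
  α_4 = 6: Horner steps 6 → 5, so m(6) = 5.
  α_5 = 8: Horner steps 6 → 6, so m(8) = 6.
Codeword c = [0, 3, 10, 5, 6] ∈ F_11^5.


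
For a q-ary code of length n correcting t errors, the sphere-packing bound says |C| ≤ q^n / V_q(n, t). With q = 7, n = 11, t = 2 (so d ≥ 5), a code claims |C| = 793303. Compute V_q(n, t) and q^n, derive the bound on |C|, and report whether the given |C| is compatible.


V_q(n, t) = 2047, q^n = 1977326743, Hamming bound = 965963, |C| = 793303 ≤ bound (satisfied).

Step 1: Compute V_q(n, t) = Σ_{j=0}^2 C(n, j) (q−1)^j.
  j = 0: C(11,0)·(6)^0 = 1·1 = 1.
  j = 1: C(11,1)·(6)^1 = 11·6 = 66.
  j = 2: C(11,2)·(6)^2 = 55·36 = 1980.
  V_q(n, t) = 1 + 66 + 1980 = 2047.
Step 2: q^n = 7^11 = 1977326743.
Step 3: Hamming bound ⌊q^n / V_q(n,t)⌋ = ⌊1977326743/2047⌋ = 965963.
Step 4: Compare |C| = 793303 to 965963: satisfied.
The claimed |C| lies below the Hamming bound.


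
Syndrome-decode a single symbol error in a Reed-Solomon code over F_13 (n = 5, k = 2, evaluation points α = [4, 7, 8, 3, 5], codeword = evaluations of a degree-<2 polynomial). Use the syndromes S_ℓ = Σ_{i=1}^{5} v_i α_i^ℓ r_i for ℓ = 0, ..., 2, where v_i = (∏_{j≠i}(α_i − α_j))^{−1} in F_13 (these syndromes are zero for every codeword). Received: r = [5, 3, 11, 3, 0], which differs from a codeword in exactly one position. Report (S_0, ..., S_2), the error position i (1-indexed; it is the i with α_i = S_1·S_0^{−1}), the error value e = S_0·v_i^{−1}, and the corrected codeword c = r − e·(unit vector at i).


S = (6, 5, 2), error at position 4, error magnitude e = 6, c = [5, 3, 11, 10, 0].

Step 1: column multipliers v_i = (∏_{j≠i}(α_i − α_j))^{−1} mod 13.
  i = 1 (α = 4): (4−7)(4−8)(4−3)(4−5) = (−3)·(−4)·1·(−1) = −12 ≡ 1, so v_1 = 1^{−1} = 1 (mod 13).
  i = 2 (α = 7): (7−4)(7−8)(7−3)(7−5) = 3·(−1)·4·2 = −24 ≡ 2, so v_2 = 2^{−1} = 7 (mod 13).
  i = 3 (α = 8): (8−4)(8−7)(8−3)(8−5) = 4·1·5·3 = 60 ≡ 8, so v_3 = 8^{−1} = 5 (mod 13).
  i = 4 (α = 3): (3−4)(3−7)(3−8)(3−5) = (−1)·(−4)·(−5)·(−2) = 40 ≡ 1, so v_4 = 1^{−1} = 1 (mod 13).
  i = 5 (α = 5): (5−4)(5−7)(5−8)(5−3) = 1·(−2)·(−3)·2 = 12 ≡ 12, so v_5 = 12^{−1} = 12 (mod 13).
  v = [1, 7, 5, 1, 12].
Step 2: syndromes of r = [5, 3, 11, 3, 0] (all sums mod 13).
  S_0 = Σ v_i r_i = 1·5 + 7·3 + 5·11 + 1·3 + 12·0 = 84 ≡ 6.
  S_1 = Σ v_i α_i r_i = 1·4·5 + 7·7·3 + 5·8·11 + 1·3·3 + 12·5·0 = 616 ≡ 5.
  α_i^2 mod 13 = [3, 10, 12, 9, 12].
  S_2 = Σ v_i α_i^2 r_i = 1·3·5 + 7·10·3 + 5·12·11 + 1·9·3 + 12·12·0 = 912 ≡ 2.
  S = (6, 5, 2) ≠ 0, so r is not a codeword (an error is present).
Step 3: locate the error. For a single error e at position i, S_ℓ = v_i·e·α_i^ℓ, so α_err = S_1/S_0.
  S_0^{−1} = 6^{−1} = 11 (mod 13), so α_err = 5·11 = 55 ≡ 3 = α_4. Error position i = 4.
  Consistency check: S_2/S_1 = 2·8 = 16 ≡ 3 = α_err ✓ (single-error assumption holds).
Step 4: error magnitude e = S_0/v_4 = S_0·∏_{j≠4}(α_4 − α_j) = 6·1 = 6 ≡ 6 (mod 13).
Step 5: correct position 4: c_4 = r_4 − e = 3 − 6 ≡ 10 (mod 13). Hence c = [5, 3, 11, 10, 0].
  Check: interpolating c through the α_i gives m(x) = 12 + 8·x (degree < 2) with m(α_i) = c_i for every i, so c is indeed a codeword.


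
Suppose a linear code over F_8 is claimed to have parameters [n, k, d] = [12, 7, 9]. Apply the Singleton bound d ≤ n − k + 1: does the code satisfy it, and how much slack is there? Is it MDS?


Singleton RHS = n − k + 1 = 6, slack = -3, bound violated (no such code; not MDS).

Singleton bound: d ≤ n − k + 1.
Here n = 12, k = 7, so n − k + 1 = 6.
Given d = 9, check d ≤ 6: NO.
Slack = (n − k + 1) − d = -3.
The slack is negative: d = 9 exceeds n − k + 1 = 6 by 3, so the Singleton bound is violated and no linear [12, 7, 9]_8 code can exist. In particular it is not MDS (MDS requires d = n − k + 1 exactly).
Description: the claimed parameters are [12, 7, 9]_8; such a code would be impossible (violates the Singleton bound).


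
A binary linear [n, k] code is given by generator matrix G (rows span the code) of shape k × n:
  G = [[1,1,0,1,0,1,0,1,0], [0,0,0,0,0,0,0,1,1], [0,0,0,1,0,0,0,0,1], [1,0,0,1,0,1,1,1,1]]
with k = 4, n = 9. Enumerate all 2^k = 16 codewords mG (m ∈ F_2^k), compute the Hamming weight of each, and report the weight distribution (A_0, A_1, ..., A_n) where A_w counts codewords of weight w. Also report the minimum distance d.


Weight distribution: A_0 = 1, A_2 = 3, A_3 = 4, A_4 = 3, A_5 = 4, A_6 = 1. Minimum distance d = 2.

Enumerate all 2^4 = 16 messages m ∈ F_2^4.
For each, compute codeword c = mG in F_2^9, then tally its weight.
  m = 0000 → c = 000000000, weight = 0.
  m = 1000 → c = 110101010, weight = 5.
  m = 0100 → c = 000000011, weight = 2.
  m = 1100 → c = 110101001, weight = 5.
  m = 0010 → c = 000100001, weight = 2.
  m = 1010 → c = 110001011, weight = 5.
  m = 0110 → c = 000100010, weight = 2.
  m = 1110 → c = 110001000, weight = 3.
  m = 0001 → c = 100101111, weight = 6.
  m = 1001 → c = 010000101, weight = 3.
  m = 0101 → c = 100101100, weight = 4.
  m = 1101 → c = 010000110, weight = 3.
  m = 0011 → c = 100001110, weight = 4.
  m = 1011 → c = 010100100, weight = 3.
  m = 0111 → c = 100001101, weight = 4.
  m = 1111 → c = 010100111, weight = 5.
Tally weights:
  weight 0: 1 codewords.
  weight 2: 3 codewords.
  weight 3: 4 codewords.
  weight 4: 3 codewords.
  weight 5: 4 codewords.
  weight 6: 1 codewords.
Minimum distance d = smallest w > 0 with A_w > 0 = 2.
Sanity: Σ A_w = 16 = 2^4 = 16 ✓.


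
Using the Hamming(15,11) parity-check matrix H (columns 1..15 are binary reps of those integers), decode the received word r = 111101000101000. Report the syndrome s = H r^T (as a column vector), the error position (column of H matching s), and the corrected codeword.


s = (0, 1, 0, 0)^T, error position = 4, corrected codeword c = 111001000101000

Compute s = H r^T mod 2 one row at a time:
  s_1 = 0 + 0 + 1 + 0 + 1 + 0 + 0 + 0 = 2 ≡ 0 (mod 2).
  s_2 = 1 + 0 + 1 + 0 + 1 + 0 + 0 + 0 = 3 ≡ 1 (mod 2).
  s_3 = 1 + 1 + 1 + 0 + 1 + 0 + 0 + 0 = 4 ≡ 0 (mod 2).
  s_4 = 1 + 1 + 0 + 0 + 0 + 0 + 0 + 0 = 2 ≡ 0 (mod 2).
s = (0, 1, 0, 0)^T — this equals column 4 of H (binary 0100), so error is at position 4.
Correct: flip bit 4 of r = 111101000101000 to get c = 111001000101000.


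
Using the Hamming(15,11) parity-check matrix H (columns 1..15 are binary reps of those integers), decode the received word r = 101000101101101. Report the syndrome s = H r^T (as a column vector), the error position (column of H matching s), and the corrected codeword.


s = (1, 0, 0, 0)^T, error position = 8, corrected codeword c = 101000111101101

Compute s = H r^T mod 2 one row at a time:
  s_1 = 0 + 1 + 1 + 0 + 1 + 1 + 0 + 1 = 5 ≡ 1 (mod 2).
  s_2 = 0 + 0 + 0 + 1 + 1 + 1 + 0 + 1 = 4 ≡ 0 (mod 2).
  s_3 = 0 + 1 + 0 + 1 + 1 + 0 + 0 + 1 = 4 ≡ 0 (mod 2).
  s_4 = 1 + 1 + 0 + 1 + 1 + 0 + 1 + 1 = 6 ≡ 0 (mod 2).
s = (1, 0, 0, 0)^T — this equals column 8 of H (binary 1000), so error is at position 8.
Correct: flip bit 8 of r = 101000101101101 to get c = 101000111101101.


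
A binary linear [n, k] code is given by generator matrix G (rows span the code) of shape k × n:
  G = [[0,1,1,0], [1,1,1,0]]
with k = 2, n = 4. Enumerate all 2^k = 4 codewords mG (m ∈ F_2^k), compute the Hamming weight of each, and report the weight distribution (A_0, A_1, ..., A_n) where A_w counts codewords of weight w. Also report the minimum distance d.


Weight distribution: A_0 = 1, A_1 = 1, A_2 = 1, A_3 = 1. Minimum distance d = 1.

Enumerate all 2^2 = 4 messages m ∈ F_2^2.
For each, compute codeword c = mG in F_2^4, then tally its weight.
  m = 00 → c = 0000, weight = 0.
  m = 10 → c = 0110, weight = 2.
  m = 01 → c = 1110, weight = 3.
  m = 11 → c = 1000, weight = 1.
Tally weights:
  weight 0: 1 codewords.
  weight 1: 1 codewords.
  weight 2: 1 codewords.
  weight 3: 1 codewords.
Minimum distance d = smallest w > 0 with A_w > 0 = 1.
Sanity: Σ A_w = 4 = 2^2 = 4 ✓.
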